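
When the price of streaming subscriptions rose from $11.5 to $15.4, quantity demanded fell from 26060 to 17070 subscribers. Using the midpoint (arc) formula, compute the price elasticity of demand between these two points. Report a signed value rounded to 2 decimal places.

-1.44

%ΔQ = (17070 − 26060) / [(26060 + 17070)/2] = -8990/21565 = -0.416879…
%ΔP = (15.4 − 11.5) / [(11.5 + 15.4)/2] = 3.9/13.45 = 0.289962…
Arc Ed = %ΔQ / %ΔP = (-8990/21565) / (3.9/13.45) = -1.4376…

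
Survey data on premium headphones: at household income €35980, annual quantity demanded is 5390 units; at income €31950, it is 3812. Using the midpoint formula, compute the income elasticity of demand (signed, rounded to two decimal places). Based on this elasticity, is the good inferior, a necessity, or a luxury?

2.89; luxury

%ΔQ = (3812 − 5390)/[( 5390 + 3812)/2] = -1578/4601 = -0.342968…
%ΔIncome = (31950 − 35980)/[( 35980 + 31950)/2] = -4030/33965 = -0.118651…
E_income = (-1578/4601) / (-4030/33965) = 2.8905…
E_income > 1 ⇒ normal good, luxury.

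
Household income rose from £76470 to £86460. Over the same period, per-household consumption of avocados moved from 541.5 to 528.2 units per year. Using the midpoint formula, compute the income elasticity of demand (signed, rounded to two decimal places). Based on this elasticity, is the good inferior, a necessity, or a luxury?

-0.20; inferior

%ΔQ = (528.2 − 541.5)/[( 541.5 + 528.2)/2] = -13.3/534.85 = -0.024866…
%ΔIncome = (86460 − 76470)/[( 76470 + 86460)/2] = 9990/81465 = 0.122629…
E_income = (-13.3/534.85) / (9990/81465) = -0.2027…
E_income < 0 ⇒ inferior good.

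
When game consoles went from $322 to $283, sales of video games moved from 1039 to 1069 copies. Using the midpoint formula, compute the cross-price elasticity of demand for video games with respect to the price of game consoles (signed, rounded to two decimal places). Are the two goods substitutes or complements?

%ΔQ_{video games} = (1069 − 1039)/avg = 30/1054 = 0.028462…
%ΔP_{game consoles} = (283 − 322)/avg = -39/302.5 = -0.128925…
E_cross = (30/1054) / (-39/302.5) = -0.2207…
E_cross < 0 ⇒ the goods are complements.

-0.22; complements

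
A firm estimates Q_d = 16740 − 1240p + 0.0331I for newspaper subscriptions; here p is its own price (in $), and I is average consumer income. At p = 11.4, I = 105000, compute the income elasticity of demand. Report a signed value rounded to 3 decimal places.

At the given values, Q_d = 16740 − 1240(11.4) + 0.0331(105000) = 6079.5.
∂Q_d/∂I = 0.0331.
E = (0.0331) × (105000/6079.5) = 0.57167…

0.572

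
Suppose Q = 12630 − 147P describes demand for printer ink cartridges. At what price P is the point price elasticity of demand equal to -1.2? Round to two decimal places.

46.86

Ed = −147P/(12630 − 147P). Set this equal to -1.2:
147P = 1.2·(12630 − 147P) ⇒ 147P(1 + 1.2) = 1.2·12630
P = 1.2·12630 / (147·2.2) = 46.8645…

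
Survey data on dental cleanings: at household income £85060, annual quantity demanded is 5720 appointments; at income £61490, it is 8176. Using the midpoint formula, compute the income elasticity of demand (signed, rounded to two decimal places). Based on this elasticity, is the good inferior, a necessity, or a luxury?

%ΔQ = (8176 − 5720)/[( 5720 + 8176)/2] = 2456/6948 = 0.353483…
%ΔIncome = (61490 − 85060)/[( 85060 + 61490)/2] = -23570/73275 = -0.321664…
E_income = (2456/6948) / (-23570/73275) = -1.0989…
E_income < 0 ⇒ inferior good.

-1.10; inferior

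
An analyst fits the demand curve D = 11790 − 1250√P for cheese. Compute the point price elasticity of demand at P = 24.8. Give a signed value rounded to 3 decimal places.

dD/dP = −1250/(2√P) = -125.503. At P = 24.8, D = 5565.05.
Ed = (dD/dP)·(P/D) = (-125.503) × (24.8/5565.05) = -0.55928…

-0.559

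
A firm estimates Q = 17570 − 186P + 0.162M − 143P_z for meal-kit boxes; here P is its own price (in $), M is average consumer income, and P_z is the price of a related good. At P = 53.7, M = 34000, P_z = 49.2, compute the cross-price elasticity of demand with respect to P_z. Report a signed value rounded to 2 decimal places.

-1.16

At the given values, Q = 17570 − 186(53.7) + 0.162(34000) − 143(49.2) = 6054.2.
∂Q/∂P_z = -143.
E = (-143) × (49.2/6054.2) = -1.1621…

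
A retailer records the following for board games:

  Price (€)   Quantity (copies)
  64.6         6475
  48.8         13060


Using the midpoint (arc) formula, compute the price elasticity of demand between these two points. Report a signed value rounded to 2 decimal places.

-2.42

%ΔQ = (13060 − 6475) / [(6475 + 13060)/2] = 6585/9767.5 = 0.674174…
%ΔP = (48.8 − 64.6) / [(64.6 + 48.8)/2] = -15.8/56.7 = -0.278659…
Arc Ed = %ΔQ / %ΔP = (6585/9767.5) / (-15.8/56.7) = -2.4193…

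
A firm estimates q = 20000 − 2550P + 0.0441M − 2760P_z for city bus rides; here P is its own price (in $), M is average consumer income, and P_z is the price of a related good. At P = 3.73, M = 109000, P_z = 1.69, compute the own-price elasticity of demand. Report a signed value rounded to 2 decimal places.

-0.89

At the given values, q = 20000 − 2550(3.73) + 0.0441(109000) − 2760(1.69) = 10631.
∂q/∂P = −2550.
E = (-2550) × (3.73/10631) = -0.8946…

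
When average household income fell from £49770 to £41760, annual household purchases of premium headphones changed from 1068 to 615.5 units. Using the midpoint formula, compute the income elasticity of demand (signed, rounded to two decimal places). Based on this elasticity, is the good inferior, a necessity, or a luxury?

%ΔQ = (615.5 − 1068)/[( 1068 + 615.5)/2] = -452.5/841.75 = -0.537570…
%ΔIncome = (41760 − 49770)/[( 49770 + 41760)/2] = -8010/45765 = -0.175024…
E_income = (-452.5/841.75) / (-8010/45765) = 3.0714…
E_income > 1 ⇒ normal good, luxury.

3.07; luxury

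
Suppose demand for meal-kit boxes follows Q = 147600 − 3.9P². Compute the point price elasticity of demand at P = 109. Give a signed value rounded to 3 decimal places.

dQ/dP = −2·3.9·P = -850.2. At P = 109, Q = 101264.1.
Ed = (dQ/dP)·(P/Q) = (-850.2) × (109/101264.1) = -0.91514…

-0.915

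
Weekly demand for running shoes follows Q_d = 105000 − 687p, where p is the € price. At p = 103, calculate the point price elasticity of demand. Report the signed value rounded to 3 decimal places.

-2.067

dQ_d/dp = −687. At p = 103, Q_d = 105000 − 687(103) = 34239.
Ed = (dQ_d/dp)·(p/Q_d) = −687 × (103/34239) = -2.06667…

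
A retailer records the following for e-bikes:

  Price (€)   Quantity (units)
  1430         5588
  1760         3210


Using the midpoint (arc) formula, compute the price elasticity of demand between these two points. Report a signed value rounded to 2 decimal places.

%ΔQ = (3210 − 5588) / [(5588 + 3210)/2] = -2378/4399 = -0.540577…
%ΔP = (1760 − 1430) / [(1430 + 1760)/2] = 330/1595 = 0.206896…
Arc Ed = %ΔQ / %ΔP = (-2378/4399) / (330/1595) = -2.6127…

-2.61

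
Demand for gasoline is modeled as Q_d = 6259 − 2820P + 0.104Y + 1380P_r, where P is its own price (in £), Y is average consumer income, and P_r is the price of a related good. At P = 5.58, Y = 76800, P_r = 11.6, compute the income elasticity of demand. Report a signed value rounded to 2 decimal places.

0.55

At the given values, Q_d = 6259 − 2820(5.58) + 0.104(76800) + 1380(11.6) = 14518.6.
∂Q_d/∂Y = 0.104.
E = (0.104) × (76800/14518.6) = 0.5501…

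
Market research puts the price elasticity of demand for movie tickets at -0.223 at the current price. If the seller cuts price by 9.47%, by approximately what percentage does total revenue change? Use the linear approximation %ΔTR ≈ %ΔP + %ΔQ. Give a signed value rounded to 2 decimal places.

%ΔQ ≈ Ed × %ΔP = (-0.223) × (-9.47%) = +2.1118%
%ΔTR ≈ %ΔP + %ΔQ = (-9.47%) + (+2.1118%) = -7.3582%

-7.36%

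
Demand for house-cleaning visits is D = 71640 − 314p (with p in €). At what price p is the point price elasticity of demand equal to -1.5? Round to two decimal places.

Ed = −314p/(71640 − 314p). Set this equal to -1.5:
314p = 1.5·(71640 − 314p) ⇒ 314p(1 + 1.5) = 1.5·71640
p = 1.5·71640 / (314·2.5) = 136.8917…

136.89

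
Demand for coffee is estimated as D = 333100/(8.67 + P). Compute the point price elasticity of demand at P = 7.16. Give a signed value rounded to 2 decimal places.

dD/dP = −333100/(8.67 + P)² = -1329.27. At P = 7.16, D = 21042.3.
Ed = (dD/dP)·(P/D) = (-1329.27) × (7.16/21042.3) = -0.4523…

-0.45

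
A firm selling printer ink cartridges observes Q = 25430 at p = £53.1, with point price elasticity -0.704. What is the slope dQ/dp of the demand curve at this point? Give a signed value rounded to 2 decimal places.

Ed = (dQ/dp)·(p/Q) ⇒ dQ/dp = Ed·Q/p = (-0.704)·25430/53.1 = -337.1510…

-337.15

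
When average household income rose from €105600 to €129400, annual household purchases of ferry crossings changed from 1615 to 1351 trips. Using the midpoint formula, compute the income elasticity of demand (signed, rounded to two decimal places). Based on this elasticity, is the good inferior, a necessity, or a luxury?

%ΔQ = (1351 − 1615)/[( 1615 + 1351)/2] = -264/1483 = -0.178017…
%ΔIncome = (129400 − 105600)/[( 105600 + 129400)/2] = 23800/117500 = 0.202553…
E_income = (-264/1483) / (23800/117500) = -0.8788…
E_income < 0 ⇒ inferior good.

-0.88; inferior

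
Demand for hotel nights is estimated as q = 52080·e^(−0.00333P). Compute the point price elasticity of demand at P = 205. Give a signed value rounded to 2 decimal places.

-0.68

dq/dP = −0.00333·q = -87.6282. At P = 205, q = 26314.8.
Ed = (dq/dP)·(P/q) = (-87.6282) × (205/26314.8) = -0.6826…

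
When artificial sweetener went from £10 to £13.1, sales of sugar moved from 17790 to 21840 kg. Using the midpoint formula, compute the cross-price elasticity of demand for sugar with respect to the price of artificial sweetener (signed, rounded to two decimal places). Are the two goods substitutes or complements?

0.76; substitutes

%ΔQ_{sugar} = (21840 − 17790)/avg = 4050/19815 = 0.204390…
%ΔP_{artificial sweetener} = (13.1 − 10)/avg = 3.1/11.55 = 0.268398…
E_cross = (4050/19815) / (3.1/11.55) = 0.7615…
E_cross > 0 ⇒ the goods are substitutes.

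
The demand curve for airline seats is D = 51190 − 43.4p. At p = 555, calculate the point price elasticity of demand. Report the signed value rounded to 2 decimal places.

dD/dp = −43.4. At p = 555, D = 51190 − 43.4(555) = 27103.
Ed = (dD/dp)·(p/D) = −43.4 × (555/27103) = -0.8887…

-0.89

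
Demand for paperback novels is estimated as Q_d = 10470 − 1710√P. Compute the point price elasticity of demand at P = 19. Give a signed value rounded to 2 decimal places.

-1.24

dQ_d/dP = −1710/(2√P) = -196.15. At P = 19, Q_d = 3016.28.
Ed = (dQ_d/dP)·(P/Q_d) = (-196.15) × (19/3016.28) = -1.2355…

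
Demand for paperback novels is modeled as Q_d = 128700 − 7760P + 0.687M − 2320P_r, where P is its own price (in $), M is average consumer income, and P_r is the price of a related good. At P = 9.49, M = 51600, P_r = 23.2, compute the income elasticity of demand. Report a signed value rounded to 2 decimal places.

At the given values, Q_d = 128700 − 7760(9.49) + 0.687(51600) − 2320(23.2) = 36682.8.
∂Q_d/∂M = 0.687.
E = (0.687) × (51600/36682.8) = 0.9663…

0.97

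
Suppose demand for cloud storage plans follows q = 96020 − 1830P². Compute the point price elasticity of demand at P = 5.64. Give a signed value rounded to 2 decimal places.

-3.08

dq/dP = −2·1830·P = -20642.4. At P = 5.64, q = 37808.432.
Ed = (dq/dP)·(P/q) = (-20642.4) × (5.64/37808.432) = -3.0792…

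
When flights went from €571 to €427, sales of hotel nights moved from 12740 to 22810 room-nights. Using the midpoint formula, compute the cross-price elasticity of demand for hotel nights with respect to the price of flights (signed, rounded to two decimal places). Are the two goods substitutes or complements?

-1.96; complements

%ΔQ_{hotel nights} = (22810 − 12740)/avg = 10070/17775 = 0.566526…
%ΔP_{flights} = (427 − 571)/avg = -144/499 = -0.288577…
E_cross = (10070/17775) / (-144/499) = -1.9631…
E_cross < 0 ⇒ the goods are complements.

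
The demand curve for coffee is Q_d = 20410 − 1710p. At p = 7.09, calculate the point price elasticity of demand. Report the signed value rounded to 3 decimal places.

-1.463

dQ_d/dp = −1710. At p = 7.09, Q_d = 20410 − 1710(7.09) = 8286.1.
Ed = (dQ_d/dp)·(p/Q_d) = −1710 × (7.09/8286.1) = -1.46316…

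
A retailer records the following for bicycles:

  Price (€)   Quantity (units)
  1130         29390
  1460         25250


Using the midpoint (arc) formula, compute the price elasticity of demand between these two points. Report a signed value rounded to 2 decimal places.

%ΔQ = (25250 − 29390) / [(29390 + 25250)/2] = -4140/27320 = -0.151537…
%ΔP = (1460 − 1130) / [(1130 + 1460)/2] = 330/1295 = 0.254826…
Arc Ed = %ΔQ / %ΔP = (-4140/27320) / (330/1295) = -0.5946…

-0.59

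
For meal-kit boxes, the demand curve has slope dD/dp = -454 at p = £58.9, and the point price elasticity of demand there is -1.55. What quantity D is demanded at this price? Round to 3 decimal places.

17252.000

Ed = (dD/dp)·(p/D) ⇒ D = (dD/dp)·p/Ed = (-454)·58.9/(-1.55) = 17252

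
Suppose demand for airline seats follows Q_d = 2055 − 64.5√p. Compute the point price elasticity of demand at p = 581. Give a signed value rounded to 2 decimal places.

-1.55

dQ_d/dp = −64.5/(2√p) = -1.33796. At p = 581, Q_d = 500.296.
Ed = (dQ_d/dp)·(p/Q_d) = (-1.33796) × (581/500.296) = -1.5537…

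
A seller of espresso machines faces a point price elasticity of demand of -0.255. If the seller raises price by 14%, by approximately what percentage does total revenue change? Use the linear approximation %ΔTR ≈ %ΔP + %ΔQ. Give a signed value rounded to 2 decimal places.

+10.43%

%ΔQ ≈ Ed × %ΔP = (-0.255) × (+14%) = -3.5700%
%ΔTR ≈ %ΔP + %ΔQ = (+14%) + (-3.5700%) = +10.4300%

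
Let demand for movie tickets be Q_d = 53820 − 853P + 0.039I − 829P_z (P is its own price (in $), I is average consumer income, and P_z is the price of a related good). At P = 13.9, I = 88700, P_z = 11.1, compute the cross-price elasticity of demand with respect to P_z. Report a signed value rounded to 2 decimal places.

-0.25

At the given values, Q_d = 53820 − 853(13.9) + 0.039(88700) − 829(11.1) = 36220.7.
∂Q_d/∂P_z = -829.
E = (-829) × (11.1/36220.7) = -0.2540…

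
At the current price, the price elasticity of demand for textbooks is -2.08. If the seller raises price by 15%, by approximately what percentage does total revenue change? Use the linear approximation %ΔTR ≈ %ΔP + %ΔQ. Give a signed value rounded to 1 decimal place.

%ΔQ ≈ Ed × %ΔP = (-2.08) × (+15%) = -31.2000%
%ΔTR ≈ %ΔP + %ΔQ = (+15%) + (-31.2000%) = -16.2000%

-16.2%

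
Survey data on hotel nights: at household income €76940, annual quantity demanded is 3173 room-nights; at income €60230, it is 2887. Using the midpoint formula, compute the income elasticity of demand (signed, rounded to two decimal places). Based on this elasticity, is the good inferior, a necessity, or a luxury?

%ΔQ = (2887 − 3173)/[( 3173 + 2887)/2] = -286/3030 = -0.094389…
%ΔIncome = (60230 − 76940)/[( 76940 + 60230)/2] = -16710/68585 = -0.243639…
E_income = (-286/3030) / (-16710/68585) = 0.3874…
0 < E_income < 1 ⇒ normal good, necessity.

0.39; necessity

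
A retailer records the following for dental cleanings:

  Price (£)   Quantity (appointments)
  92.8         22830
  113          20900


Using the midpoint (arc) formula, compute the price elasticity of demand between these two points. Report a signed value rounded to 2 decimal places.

-0.45

%ΔQ = (20900 − 22830) / [(22830 + 20900)/2] = -1930/21865 = -0.088268…
%ΔP = (113 − 92.8) / [(92.8 + 113)/2] = 20.2/102.9 = 0.196307…
Arc Ed = %ΔQ / %ΔP = (-1930/21865) / (20.2/102.9) = -0.4496…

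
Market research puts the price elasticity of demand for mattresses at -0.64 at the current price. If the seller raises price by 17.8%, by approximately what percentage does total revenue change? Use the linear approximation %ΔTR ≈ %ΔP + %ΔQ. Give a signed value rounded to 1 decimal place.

+6.4%

%ΔQ ≈ Ed × %ΔP = (-0.64) × (+17.8%) = -11.3920%
%ΔTR ≈ %ΔP + %ΔQ = (+17.8%) + (-11.3920%) = +6.4080%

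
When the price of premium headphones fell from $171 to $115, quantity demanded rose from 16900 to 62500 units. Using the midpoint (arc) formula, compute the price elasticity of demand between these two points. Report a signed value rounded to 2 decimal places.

%ΔQ = (62500 − 16900) / [(16900 + 62500)/2] = 45600/39700 = 1.148614…
%ΔP = (115 − 171) / [(171 + 115)/2] = -56/143 = -0.391608…
Arc Ed = %ΔQ / %ΔP = (45600/39700) / (-56/143) = -2.9330…

-2.93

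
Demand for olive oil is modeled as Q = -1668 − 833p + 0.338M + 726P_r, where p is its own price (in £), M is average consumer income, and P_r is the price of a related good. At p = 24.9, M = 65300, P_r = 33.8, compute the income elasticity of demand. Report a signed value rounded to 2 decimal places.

At the given values, Q = -1668 − 833(24.9) + 0.338(65300) + 726(33.8) = 24200.5.
∂Q/∂M = 0.338.
E = (0.338) × (65300/24200.5) = 0.9120…

0.91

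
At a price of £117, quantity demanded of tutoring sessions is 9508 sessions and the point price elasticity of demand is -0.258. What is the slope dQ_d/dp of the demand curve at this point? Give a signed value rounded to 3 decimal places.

Ed = (dQ_d/dp)·(p/Q_d) ⇒ dQ_d/dp = Ed·Q_d/p = (-0.258)·9508/117 = -20.96635…

-20.966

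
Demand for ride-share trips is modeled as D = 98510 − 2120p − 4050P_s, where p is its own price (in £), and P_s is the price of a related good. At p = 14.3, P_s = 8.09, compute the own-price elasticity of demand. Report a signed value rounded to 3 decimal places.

-0.856

At the given values, D = 98510 − 2120(14.3) − 4050(8.09) = 35429.5.
∂D/∂p = −2120.
E = (-2120) × (14.3/35429.5) = -0.85567…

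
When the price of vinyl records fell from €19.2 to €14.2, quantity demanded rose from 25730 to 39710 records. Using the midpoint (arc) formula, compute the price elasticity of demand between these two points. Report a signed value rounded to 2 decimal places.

-1.43

%ΔQ = (39710 − 25730) / [(25730 + 39710)/2] = 13980/32720 = 0.427261…
%ΔP = (14.2 − 19.2) / [(19.2 + 14.2)/2] = -5/16.7 = -0.299401…
Arc Ed = %ΔQ / %ΔP = (13980/32720) / (-5/16.7) = -1.4270…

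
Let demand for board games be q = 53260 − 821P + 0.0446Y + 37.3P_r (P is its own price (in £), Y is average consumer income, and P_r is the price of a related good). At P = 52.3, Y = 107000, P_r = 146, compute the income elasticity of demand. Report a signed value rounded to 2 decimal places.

At the given values, q = 53260 − 821(52.3) + 0.0446(107000) + 37.3(146) = 20539.7.
∂q/∂Y = 0.0446.
E = (0.0446) × (107000/20539.7) = 0.2323…

0.23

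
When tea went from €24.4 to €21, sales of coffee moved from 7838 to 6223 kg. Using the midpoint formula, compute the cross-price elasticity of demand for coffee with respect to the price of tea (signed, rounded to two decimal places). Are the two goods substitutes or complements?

1.53; substitutes

%ΔQ_{coffee} = (6223 − 7838)/avg = -1615/7030.5 = -0.229713…
%ΔP_{tea} = (21 − 24.4)/avg = -3.4/22.7 = -0.149779…
E_cross = (-1615/7030.5) / (-3.4/22.7) = 1.5336…
E_cross > 0 ⇒ the goods are substitutes.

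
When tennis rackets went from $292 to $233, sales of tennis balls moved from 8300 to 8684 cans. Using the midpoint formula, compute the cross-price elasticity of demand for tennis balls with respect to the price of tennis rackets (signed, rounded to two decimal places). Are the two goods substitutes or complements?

%ΔQ_{tennis balls} = (8684 − 8300)/avg = 384/8492 = 0.045219…
%ΔP_{tennis rackets} = (233 − 292)/avg = -59/262.5 = -0.224761…
E_cross = (384/8492) / (-59/262.5) = -0.2011…
E_cross < 0 ⇒ the goods are complements.

-0.20; complements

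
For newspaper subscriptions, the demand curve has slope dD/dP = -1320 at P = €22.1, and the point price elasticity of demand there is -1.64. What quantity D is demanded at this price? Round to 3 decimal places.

Ed = (dD/dP)·(P/D) ⇒ D = (dD/dP)·P/Ed = (-1320)·22.1/(-1.64) = 17787.80487…

17787.805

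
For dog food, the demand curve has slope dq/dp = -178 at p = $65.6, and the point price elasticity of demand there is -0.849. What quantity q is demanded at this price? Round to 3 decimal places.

13753.592

Ed = (dq/dp)·(p/q) ⇒ q = (dq/dp)·p/Ed = (-178)·65.6/(-0.849) = 13753.59246…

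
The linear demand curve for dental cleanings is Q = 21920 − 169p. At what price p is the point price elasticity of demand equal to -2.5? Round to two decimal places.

92.65

Ed = −169p/(21920 − 169p). Set this equal to -2.5:
169p = 2.5·(21920 − 169p) ⇒ 169p(1 + 2.5) = 2.5·21920
p = 2.5·21920 / (169·3.5) = 92.6458…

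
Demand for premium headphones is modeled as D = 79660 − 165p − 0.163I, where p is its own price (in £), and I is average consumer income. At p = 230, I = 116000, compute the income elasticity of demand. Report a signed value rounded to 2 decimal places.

-0.83

At the given values, D = 79660 − 165(230) − 0.163(116000) = 22802.
∂D/∂I = -0.163.
E = (-0.163) × (116000/22802) = -0.8292…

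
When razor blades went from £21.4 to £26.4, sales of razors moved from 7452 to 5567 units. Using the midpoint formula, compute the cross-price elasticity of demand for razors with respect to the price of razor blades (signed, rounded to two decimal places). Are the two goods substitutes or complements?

%ΔQ_{razors} = (5567 − 7452)/avg = -1885/6509.5 = -0.289576…
%ΔP_{razor blades} = (26.4 − 21.4)/avg = 5/23.9 = 0.209205…
E_cross = (-1885/6509.5) / (5/23.9) = -1.3841…
E_cross < 0 ⇒ the goods are complements.

-1.38; complements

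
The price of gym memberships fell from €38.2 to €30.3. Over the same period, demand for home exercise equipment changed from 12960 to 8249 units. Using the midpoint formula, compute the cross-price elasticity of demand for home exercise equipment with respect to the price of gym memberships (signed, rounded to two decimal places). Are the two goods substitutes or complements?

1.93; substitutes

%ΔQ_{home exercise equipment} = (8249 − 12960)/avg = -4711/10604.5 = -0.444245…
%ΔP_{gym memberships} = (30.3 − 38.2)/avg = -7.9/34.25 = -0.230656…
E_cross = (-4711/10604.5) / (-7.9/34.25) = 1.9260…
E_cross > 0 ⇒ the goods are substitutes.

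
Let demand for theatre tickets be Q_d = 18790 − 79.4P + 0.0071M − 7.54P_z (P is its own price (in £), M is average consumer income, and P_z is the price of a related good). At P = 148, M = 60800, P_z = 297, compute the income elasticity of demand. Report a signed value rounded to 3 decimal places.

0.083

At the given values, Q_d = 18790 − 79.4(148) + 0.0071(60800) − 7.54(297) = 5231.1.
∂Q_d/∂M = 0.0071.
E = (0.0071) × (60800/5231.1) = 0.08252…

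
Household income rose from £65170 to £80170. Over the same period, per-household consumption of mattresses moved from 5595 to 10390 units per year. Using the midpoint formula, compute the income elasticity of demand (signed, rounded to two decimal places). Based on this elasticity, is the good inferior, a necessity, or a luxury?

%ΔQ = (10390 − 5595)/[( 5595 + 10390)/2] = 4795/7992.5 = 0.599937…
%ΔIncome = (80170 − 65170)/[( 65170 + 80170)/2] = 15000/72670 = 0.206412…
E_income = (4795/7992.5) / (15000/72670) = 2.9064…
E_income > 1 ⇒ normal good, luxury.

2.91; luxury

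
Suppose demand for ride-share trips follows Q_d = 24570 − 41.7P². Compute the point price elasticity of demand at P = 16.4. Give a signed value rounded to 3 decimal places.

dQ_d/dP = −2·41.7·P = -1367.76. At P = 16.4, Q_d = 13354.368.
Ed = (dQ_d/dP)·(P/Q_d) = (-1367.76) × (16.4/13354.368) = -1.67969…

-1.680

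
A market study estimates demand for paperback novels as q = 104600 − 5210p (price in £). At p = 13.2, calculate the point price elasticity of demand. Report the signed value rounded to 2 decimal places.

dq/dp = −5210. At p = 13.2, q = 104600 − 5210(13.2) = 35828.
Ed = (dq/dp)·(p/q) = −5210 × (13.2/35828) = -1.9195…

-1.92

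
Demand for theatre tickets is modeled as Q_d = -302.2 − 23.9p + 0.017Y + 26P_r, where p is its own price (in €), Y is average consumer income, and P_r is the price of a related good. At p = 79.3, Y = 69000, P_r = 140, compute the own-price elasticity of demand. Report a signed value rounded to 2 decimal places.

At the given values, Q_d = -302.2 − 23.9(79.3) + 0.017(69000) + 26(140) = 2615.53.
∂Q_d/∂p = −23.9.
E = (-23.9) × (79.3/2615.53) = -0.7246…

-0.72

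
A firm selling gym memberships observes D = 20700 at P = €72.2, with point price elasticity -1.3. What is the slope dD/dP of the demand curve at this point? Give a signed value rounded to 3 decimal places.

Ed = (dD/dP)·(P/D) ⇒ dD/dP = Ed·D/P = (-1.3)·20700/72.2 = -372.71468…

-372.715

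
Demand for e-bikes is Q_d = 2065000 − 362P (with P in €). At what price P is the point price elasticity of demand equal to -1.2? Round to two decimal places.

Ed = −362P/(2065000 − 362P). Set this equal to -1.2:
362P = 1.2·(2065000 − 362P) ⇒ 362P(1 + 1.2) = 1.2·2065000
P = 1.2·2065000 / (362·2.2) = 3111.5017…

3111.50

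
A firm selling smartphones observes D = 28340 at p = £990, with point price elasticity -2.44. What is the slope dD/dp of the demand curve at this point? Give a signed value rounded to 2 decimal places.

-69.85

Ed = (dD/dp)·(p/D) ⇒ dD/dp = Ed·D/p = (-2.44)·28340/990 = -69.8480…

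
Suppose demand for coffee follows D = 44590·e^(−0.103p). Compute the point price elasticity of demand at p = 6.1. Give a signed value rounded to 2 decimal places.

-0.63

dD/dp = −0.103·D = -2450.23. At p = 6.1, D = 23788.7.
Ed = (dD/dp)·(p/D) = (-2450.23) × (6.1/23788.7) = -0.6283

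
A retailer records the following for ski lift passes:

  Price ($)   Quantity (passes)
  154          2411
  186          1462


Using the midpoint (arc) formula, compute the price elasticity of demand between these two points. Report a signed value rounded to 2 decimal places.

-2.60

%ΔQ = (1462 − 2411) / [(2411 + 1462)/2] = -949/1936.5 = -0.490059…
%ΔP = (186 − 154) / [(154 + 186)/2] = 32/170 = 0.188235…
Arc Ed = %ΔQ / %ΔP = (-949/1936.5) / (32/170) = -2.6034…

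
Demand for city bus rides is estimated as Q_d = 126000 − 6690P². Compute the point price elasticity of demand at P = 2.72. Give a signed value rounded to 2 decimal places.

dQ_d/dP = −2·6690·P = -36393.6. At P = 2.72, Q_d = 76504.704.
Ed = (dQ_d/dP)·(P/Q_d) = (-36393.6) × (2.72/76504.704) = -1.2939…

-1.29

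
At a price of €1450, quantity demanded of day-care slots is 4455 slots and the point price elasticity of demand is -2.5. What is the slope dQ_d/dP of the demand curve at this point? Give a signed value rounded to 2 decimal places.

Ed = (dQ_d/dP)·(P/Q_d) ⇒ dQ_d/dP = Ed·Q_d/P = (-2.5)·4455/1450 = -7.6810…

-7.68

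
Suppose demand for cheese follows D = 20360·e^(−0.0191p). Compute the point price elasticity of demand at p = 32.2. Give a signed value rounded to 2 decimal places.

-0.62

dD/dp = −0.0191·D = -210.238. At p = 32.2, D = 11007.2.
Ed = (dD/dp)·(p/D) = (-210.238) × (32.2/11007.2) = -0.6150…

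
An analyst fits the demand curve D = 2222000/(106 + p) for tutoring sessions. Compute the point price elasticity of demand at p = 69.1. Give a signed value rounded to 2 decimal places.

-0.39

dD/dp = −2222000/(106 + p)² = -72.4723. At p = 69.1, D = 12689.9.
Ed = (dD/dp)·(p/D) = (-72.4723) × (69.1/12689.9) = -0.3946…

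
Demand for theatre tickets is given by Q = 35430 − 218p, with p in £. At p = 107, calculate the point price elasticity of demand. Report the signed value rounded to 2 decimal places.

dQ/dp = −218. At p = 107, Q = 35430 − 218(107) = 12104.
Ed = (dQ/dp)·(p/Q) = −218 × (107/12104) = -1.9271…

-1.93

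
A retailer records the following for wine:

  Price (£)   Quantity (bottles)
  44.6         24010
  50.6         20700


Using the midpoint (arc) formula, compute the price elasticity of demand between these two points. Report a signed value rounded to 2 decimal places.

%ΔQ = (20700 − 24010) / [(24010 + 20700)/2] = -3310/22355 = -0.148065…
%ΔP = (50.6 − 44.6) / [(44.6 + 50.6)/2] = 6/47.6 = 0.126050…
Arc Ed = %ΔQ / %ΔP = (-3310/22355) / (6/47.6) = -1.1746…

-1.17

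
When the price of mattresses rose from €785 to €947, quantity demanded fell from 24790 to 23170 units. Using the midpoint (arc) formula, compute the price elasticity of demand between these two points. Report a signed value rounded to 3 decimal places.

-0.361

%ΔQ = (23170 − 24790) / [(24790 + 23170)/2] = -1620/23980 = -0.067556…
%ΔP = (947 − 785) / [(785 + 947)/2] = 162/866 = 0.187066…
Arc Ed = %ΔQ / %ΔP = (-1620/23980) / (162/866) = -0.36113…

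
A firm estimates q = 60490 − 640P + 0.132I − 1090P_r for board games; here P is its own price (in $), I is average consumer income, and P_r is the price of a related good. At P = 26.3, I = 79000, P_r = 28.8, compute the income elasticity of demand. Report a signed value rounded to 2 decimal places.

0.46

At the given values, q = 60490 − 640(26.3) + 0.132(79000) − 1090(28.8) = 22694.
∂q/∂I = 0.132.
E = (0.132) × (79000/22694) = 0.4595…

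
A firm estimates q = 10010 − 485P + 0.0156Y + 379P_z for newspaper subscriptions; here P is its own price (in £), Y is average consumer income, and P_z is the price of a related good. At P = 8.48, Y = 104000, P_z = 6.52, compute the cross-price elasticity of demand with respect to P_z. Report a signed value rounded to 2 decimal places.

0.25

At the given values, q = 10010 − 485(8.48) + 0.0156(104000) + 379(6.52) = 9990.68.
∂q/∂P_z = 379.
E = (379) × (6.52/9990.68) = 0.2473…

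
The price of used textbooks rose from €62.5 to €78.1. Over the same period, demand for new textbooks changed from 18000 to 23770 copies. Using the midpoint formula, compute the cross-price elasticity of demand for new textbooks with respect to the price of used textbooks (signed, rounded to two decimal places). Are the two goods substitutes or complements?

1.25; substitutes

%ΔQ_{new textbooks} = (23770 − 18000)/avg = 5770/20885 = 0.276274…
%ΔP_{used textbooks} = (78.1 − 62.5)/avg = 15.6/70.3 = 0.221906…
E_cross = (5770/20885) / (15.6/70.3) = 1.2450…
E_cross > 0 ⇒ the goods are substitutes.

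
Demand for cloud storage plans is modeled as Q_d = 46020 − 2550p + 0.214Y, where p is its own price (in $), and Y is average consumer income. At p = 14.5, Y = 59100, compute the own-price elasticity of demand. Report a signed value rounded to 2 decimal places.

-1.70

At the given values, Q_d = 46020 − 2550(14.5) + 0.214(59100) = 21692.4.
∂Q_d/∂p = −2550.
E = (-2550) × (14.5/21692.4) = -1.7045…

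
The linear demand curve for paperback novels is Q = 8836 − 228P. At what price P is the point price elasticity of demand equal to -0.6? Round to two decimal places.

Ed = −228P/(8836 − 228P). Set this equal to -0.6:
228P = 0.6·(8836 − 228P) ⇒ 228P(1 + 0.6) = 0.6·8836
P = 0.6·8836 / (228·1.6) = 14.5328…

14.53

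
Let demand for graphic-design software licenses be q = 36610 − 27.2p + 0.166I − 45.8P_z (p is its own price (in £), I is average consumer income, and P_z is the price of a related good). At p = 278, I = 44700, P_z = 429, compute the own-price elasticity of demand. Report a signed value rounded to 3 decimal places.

At the given values, q = 36610 − 27.2(278) + 0.166(44700) − 45.8(429) = 16820.4.
∂q/∂p = −27.2.
E = (-27.2) × (278/16820.4) = -0.44954…

-0.450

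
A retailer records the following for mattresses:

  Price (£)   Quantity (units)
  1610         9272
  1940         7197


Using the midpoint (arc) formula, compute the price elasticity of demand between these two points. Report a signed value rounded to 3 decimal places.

%ΔQ = (7197 − 9272) / [(9272 + 7197)/2] = -2075/8234.5 = -0.251988…
%ΔP = (1940 − 1610) / [(1610 + 1940)/2] = 330/1775 = 0.185915…
Arc Ed = %ΔQ / %ΔP = (-2075/8234.5) / (330/1775) = -1.35539…

-1.355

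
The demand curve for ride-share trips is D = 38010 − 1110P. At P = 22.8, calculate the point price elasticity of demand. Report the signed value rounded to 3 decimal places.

dD/dP = −1110. At P = 22.8, D = 38010 − 1110(22.8) = 12702.
Ed = (dD/dP)·(P/D) = −1110 × (22.8/12702) = -1.99244…

-1.992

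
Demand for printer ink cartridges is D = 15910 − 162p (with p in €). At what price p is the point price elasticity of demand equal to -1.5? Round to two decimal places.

Ed = −162p/(15910 − 162p). Set this equal to -1.5:
162p = 1.5·(15910 − 162p) ⇒ 162p(1 + 1.5) = 1.5·15910
p = 1.5·15910 / (162·2.5) = 58.9259…

58.93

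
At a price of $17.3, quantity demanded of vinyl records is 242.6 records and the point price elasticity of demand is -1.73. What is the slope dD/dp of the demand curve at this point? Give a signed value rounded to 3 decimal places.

Ed = (dD/dp)·(p/D) ⇒ dD/dp = Ed·D/p = (-1.73)·242.6/17.3 = -24.26

-24.260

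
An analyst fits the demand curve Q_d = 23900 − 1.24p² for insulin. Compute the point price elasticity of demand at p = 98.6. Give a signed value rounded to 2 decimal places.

-2.04

dQ_d/dp = −2·1.24·p = -244.528. At p = 98.6, Q_d = 11844.7696.
Ed = (dQ_d/dp)·(p/Q_d) = (-244.528) × (98.6/11844.7696) = -2.0355…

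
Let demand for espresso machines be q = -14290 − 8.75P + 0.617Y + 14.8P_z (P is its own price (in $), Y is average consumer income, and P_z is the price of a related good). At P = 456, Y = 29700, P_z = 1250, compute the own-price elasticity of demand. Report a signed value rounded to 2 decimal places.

At the given values, q = -14290 − 8.75(456) + 0.617(29700) + 14.8(1250) = 18544.9.
∂q/∂P = −8.75.
E = (-8.75) × (456/18544.9) = -0.2151…

-0.22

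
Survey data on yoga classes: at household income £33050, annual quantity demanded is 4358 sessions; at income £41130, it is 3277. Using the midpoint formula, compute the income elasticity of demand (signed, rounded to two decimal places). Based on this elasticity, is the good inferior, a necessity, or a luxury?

%ΔQ = (3277 − 4358)/[( 4358 + 3277)/2] = -1081/3817.5 = -0.283169…
%ΔIncome = (41130 − 33050)/[( 33050 + 41130)/2] = 8080/37090 = 0.217848…
E_income = (-1081/3817.5) / (8080/37090) = -1.2998…
E_income < 0 ⇒ inferior good.

-1.30; inferior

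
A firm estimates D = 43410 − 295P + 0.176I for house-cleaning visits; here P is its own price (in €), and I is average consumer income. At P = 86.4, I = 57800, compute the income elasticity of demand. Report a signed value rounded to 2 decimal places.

0.36

At the given values, D = 43410 − 295(86.4) + 0.176(57800) = 28094.8.
∂D/∂I = 0.176.
E = (0.176) × (57800/28094.8) = 0.3620…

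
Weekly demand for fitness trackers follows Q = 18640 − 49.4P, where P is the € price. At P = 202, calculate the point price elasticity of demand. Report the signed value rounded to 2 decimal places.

-1.15

dQ/dP = −49.4. At P = 202, Q = 18640 − 49.4(202) = 8661.2.
Ed = (dQ/dP)·(P/Q) = −49.4 × (202/8661.2) = -1.1521…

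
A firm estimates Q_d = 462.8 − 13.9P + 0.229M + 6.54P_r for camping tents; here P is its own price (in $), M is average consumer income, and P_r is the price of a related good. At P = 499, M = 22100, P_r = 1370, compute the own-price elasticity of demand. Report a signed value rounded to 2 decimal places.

At the given values, Q_d = 462.8 − 13.9(499) + 0.229(22100) + 6.54(1370) = 7547.4.
∂Q_d/∂P = −13.9.
E = (-13.9) × (499/7547.4) = -0.9190…

-0.92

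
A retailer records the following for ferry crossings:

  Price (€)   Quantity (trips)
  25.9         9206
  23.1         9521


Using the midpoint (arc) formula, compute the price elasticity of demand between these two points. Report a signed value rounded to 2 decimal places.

%ΔQ = (9521 − 9206) / [(9206 + 9521)/2] = 315/9363.5 = 0.033641…
%ΔP = (23.1 − 25.9) / [(25.9 + 23.1)/2] = -2.8/24.5 = -0.114285…
Arc Ed = %ΔQ / %ΔP = (315/9363.5) / (-2.8/24.5) = -0.2943…

-0.29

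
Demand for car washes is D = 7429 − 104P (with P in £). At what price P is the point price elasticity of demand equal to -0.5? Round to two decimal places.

23.81

Ed = −104P/(7429 − 104P). Set this equal to -0.5:
104P = 0.5·(7429 − 104P) ⇒ 104P(1 + 0.5) = 0.5·7429
P = 0.5·7429 / (104·1.5) = 23.8108…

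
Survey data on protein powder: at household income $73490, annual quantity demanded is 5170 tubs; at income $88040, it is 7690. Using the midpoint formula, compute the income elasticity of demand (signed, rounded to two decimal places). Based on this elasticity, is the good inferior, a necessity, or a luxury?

2.18; luxury

%ΔQ = (7690 − 5170)/[( 5170 + 7690)/2] = 2520/6430 = 0.391912…
%ΔIncome = (88040 − 73490)/[( 73490 + 88040)/2] = 14550/80765 = 0.180152…
E_income = (2520/6430) / (14550/80765) = 2.1754…
E_income > 1 ⇒ normal good, luxury.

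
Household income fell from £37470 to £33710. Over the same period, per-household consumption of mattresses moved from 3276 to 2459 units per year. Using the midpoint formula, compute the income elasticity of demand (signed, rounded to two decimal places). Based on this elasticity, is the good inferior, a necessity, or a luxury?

%ΔQ = (2459 − 3276)/[( 3276 + 2459)/2] = -817/2867.5 = -0.284917…
%ΔIncome = (33710 − 37470)/[( 37470 + 33710)/2] = -3760/35590 = -0.105647…
E_income = (-817/2867.5) / (-3760/35590) = 2.6968…
E_income > 1 ⇒ normal good, luxury.

2.70; luxury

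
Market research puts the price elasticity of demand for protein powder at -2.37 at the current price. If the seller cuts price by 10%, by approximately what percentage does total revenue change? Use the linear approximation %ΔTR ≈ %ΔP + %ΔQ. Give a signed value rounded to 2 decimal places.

+13.70%

%ΔQ ≈ Ed × %ΔP = (-2.37) × (-10%) = +23.7000%
%ΔTR ≈ %ΔP + %ΔQ = (-10%) + (+23.7000%) = +13.7000%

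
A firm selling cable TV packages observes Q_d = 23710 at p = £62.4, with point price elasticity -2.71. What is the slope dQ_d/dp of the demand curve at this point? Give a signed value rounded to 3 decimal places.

Ed = (dQ_d/dp)·(p/Q_d) ⇒ dQ_d/dp = Ed·Q_d/p = (-2.71)·23710/62.4 = -1029.71314…

-1029.713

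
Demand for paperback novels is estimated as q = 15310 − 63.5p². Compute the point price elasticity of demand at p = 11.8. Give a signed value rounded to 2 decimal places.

dq/dp = −2·63.5·p = -1498.6. At p = 11.8, q = 6468.26.
Ed = (dq/dp)·(p/q) = (-1498.6) × (11.8/6468.26) = -2.7338…

-2.73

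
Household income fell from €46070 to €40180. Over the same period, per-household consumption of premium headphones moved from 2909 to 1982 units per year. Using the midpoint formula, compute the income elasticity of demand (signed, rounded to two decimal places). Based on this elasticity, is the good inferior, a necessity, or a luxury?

%ΔQ = (1982 − 2909)/[( 2909 + 1982)/2] = -927/2445.5 = -0.379063…
%ΔIncome = (40180 − 46070)/[( 46070 + 40180)/2] = -5890/43125 = -0.136579…
E_income = (-927/2445.5) / (-5890/43125) = 2.7754…
E_income > 1 ⇒ normal good, luxury.

2.78; luxury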